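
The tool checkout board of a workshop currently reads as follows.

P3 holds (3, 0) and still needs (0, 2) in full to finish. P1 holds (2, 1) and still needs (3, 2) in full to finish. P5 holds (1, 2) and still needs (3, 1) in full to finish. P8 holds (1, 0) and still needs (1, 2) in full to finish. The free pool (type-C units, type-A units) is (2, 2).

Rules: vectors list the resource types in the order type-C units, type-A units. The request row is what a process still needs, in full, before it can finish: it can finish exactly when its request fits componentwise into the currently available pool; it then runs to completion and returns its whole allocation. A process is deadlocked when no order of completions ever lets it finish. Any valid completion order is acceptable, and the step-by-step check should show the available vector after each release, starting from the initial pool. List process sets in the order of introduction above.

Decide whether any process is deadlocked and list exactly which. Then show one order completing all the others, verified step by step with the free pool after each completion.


No process is deadlocked.
Key observation: beginning at P3, releases accumulate fast enough that every process eventually fits.
One completion order for the rest: P3, P8, P1, P5. Check, step by step:
  pool = (2, 2)
  P3: need (0, 2) fits (2, 2); releases (3, 0), pool now (5, 2)
  P8: need (1, 2) fits (5, 2); releases (1, 0), pool now (6, 2)
  P1: need (3, 2) fits (6, 2); releases (2, 1), pool now (8, 3)
  P5: need (3, 1) fits (8, 3); releases (1, 2), pool now (9, 5)


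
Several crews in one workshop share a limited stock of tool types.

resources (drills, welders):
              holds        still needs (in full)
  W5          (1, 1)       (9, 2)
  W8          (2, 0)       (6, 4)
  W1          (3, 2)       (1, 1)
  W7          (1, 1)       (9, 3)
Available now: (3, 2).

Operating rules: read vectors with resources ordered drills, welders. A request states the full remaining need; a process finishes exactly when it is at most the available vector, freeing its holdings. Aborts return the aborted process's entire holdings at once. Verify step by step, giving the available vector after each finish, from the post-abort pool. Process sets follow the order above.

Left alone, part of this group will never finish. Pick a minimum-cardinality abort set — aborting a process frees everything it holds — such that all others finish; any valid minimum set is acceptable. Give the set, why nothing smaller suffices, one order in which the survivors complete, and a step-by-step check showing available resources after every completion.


Abort W5.
Key observation: the deadlocked W7 becomes finishable only because W5 released (1, 1); it completes at step 3 below.
Minimality: the empty abort set fails — the state is deadlocked as it stands.
One survivor order: W1, W8, W7. Verifying each step (post-abort pool first):
  pool = (4, 3)
  W1 needs (1, 1) <= (4, 3) -> finishes; pool += (3, 2) = (7, 5)
  W8 needs (6, 4) <= (7, 5) -> finishes; pool += (2, 0) = (9, 5)
  W7 needs (9, 3) <= (9, 5) -> finishes; pool += (1, 1) = (10, 6)


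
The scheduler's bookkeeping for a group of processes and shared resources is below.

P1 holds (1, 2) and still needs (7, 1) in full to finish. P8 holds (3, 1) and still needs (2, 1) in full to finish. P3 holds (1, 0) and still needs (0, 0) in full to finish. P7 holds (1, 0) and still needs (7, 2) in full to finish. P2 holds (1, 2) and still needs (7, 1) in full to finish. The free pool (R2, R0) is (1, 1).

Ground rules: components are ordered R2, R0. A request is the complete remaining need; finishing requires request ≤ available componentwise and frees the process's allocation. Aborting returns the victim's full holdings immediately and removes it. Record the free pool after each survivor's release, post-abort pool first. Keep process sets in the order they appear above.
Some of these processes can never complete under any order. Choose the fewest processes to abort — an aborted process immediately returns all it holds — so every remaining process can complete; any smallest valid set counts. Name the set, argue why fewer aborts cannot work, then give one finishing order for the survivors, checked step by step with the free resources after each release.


Minimum abort set: P7 and P2.
Key observation: P1 was stuck for good until P7 and P2 gave back (2, 2); in the order shown it finishes at step 3.
Why nothing smaller works — every single abort fails: P1 alone leaves P7 blocked (short on R2); P8 alone leaves P1 blocked (short on R2); P3 alone leaves P1 blocked (short on R2); P7 alone leaves P1 blocked (short on R2); P2 alone leaves P1 blocked (short on R2).
The survivors complete as P8, P3, P1. Step-by-step check (starting from the post-abort pool):
  pool = (3, 3)
  run P8 (needs (2, 1), free (3, 3)); after release of (3, 1) the pool is (6, 4)
  run P3 (needs (0, 0), free (6, 4)); after release of (1, 0) the pool is (7, 4)
  run P1 (needs (7, 1), free (7, 4)); after release of (1, 2) the pool is (8, 6)


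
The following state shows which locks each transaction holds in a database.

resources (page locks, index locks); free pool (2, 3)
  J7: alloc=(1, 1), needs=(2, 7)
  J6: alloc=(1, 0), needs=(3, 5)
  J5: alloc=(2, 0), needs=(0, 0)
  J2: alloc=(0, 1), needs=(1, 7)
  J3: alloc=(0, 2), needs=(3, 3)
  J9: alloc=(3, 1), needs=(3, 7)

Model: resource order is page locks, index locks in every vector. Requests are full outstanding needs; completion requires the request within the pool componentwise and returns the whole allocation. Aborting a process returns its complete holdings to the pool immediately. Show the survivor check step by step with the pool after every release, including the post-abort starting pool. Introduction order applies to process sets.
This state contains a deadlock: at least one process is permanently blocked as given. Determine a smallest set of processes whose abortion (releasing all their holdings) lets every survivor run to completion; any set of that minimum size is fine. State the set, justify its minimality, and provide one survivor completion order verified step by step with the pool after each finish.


The answer: abort J7 and J9.
Key observation: no ordering could ever have run J2 before the abort of J7 and J9; with (4, 2) back in the pool it fits at step 4.
Minimality, checking each single-abort alternative: J7 alone leaves J2 blocked (short on index locks); J6 alone leaves J7 blocked (short on index locks); J5 alone leaves J7 blocked (short on index locks); J2 alone leaves J7 blocked (short on index locks); J3 alone leaves J7 blocked (short on index locks); J9 alone leaves J7 blocked (short on index locks).
Survivors finish in the order: J5, J6, J3, J2. Walking it through (pool after the aborts first):
  pool = (6, 5)
  run J5 (needs (0, 0), free (6, 5)); after release of (2, 0) the pool is (8, 5)
  run J6 (needs (3, 5), free (8, 5)); after release of (1, 0) the pool is (9, 5)
  run J3 (needs (3, 3), free (9, 5)); after release of (0, 2) the pool is (9, 7)
  run J2 (needs (1, 7), free (9, 7)); after release of (0, 1) the pool is (9, 8)


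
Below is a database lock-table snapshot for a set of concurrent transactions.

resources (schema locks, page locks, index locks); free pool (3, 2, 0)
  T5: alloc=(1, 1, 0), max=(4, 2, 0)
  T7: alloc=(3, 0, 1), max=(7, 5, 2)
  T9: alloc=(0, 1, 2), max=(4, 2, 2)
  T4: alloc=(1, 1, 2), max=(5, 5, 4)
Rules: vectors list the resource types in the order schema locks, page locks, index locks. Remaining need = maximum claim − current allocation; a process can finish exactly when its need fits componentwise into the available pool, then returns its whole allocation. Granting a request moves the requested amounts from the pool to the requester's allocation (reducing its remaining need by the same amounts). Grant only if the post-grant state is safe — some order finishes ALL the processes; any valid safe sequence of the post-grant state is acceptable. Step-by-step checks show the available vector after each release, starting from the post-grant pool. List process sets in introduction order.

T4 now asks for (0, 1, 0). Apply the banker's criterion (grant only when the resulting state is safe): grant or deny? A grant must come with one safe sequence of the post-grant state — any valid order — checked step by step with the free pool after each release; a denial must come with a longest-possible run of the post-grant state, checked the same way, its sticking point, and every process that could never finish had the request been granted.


GRANT: granting preserves safety; a valid post-grant sequence is T5, T9, T4, T7.
Key observation: after the grant the pool drops to (3, 1, 0), which still lets T5 finish first and unwind the rest.
Check on the post-grant state, step by step:
  pool = (3, 1, 0)
  run T5 (needs (3, 1, 0), free (3, 1, 0)); after release of (1, 1, 0) the pool is (4, 2, 0)
  run T9 (needs (4, 1, 0), free (4, 2, 0)); after release of (0, 1, 2) the pool is (4, 3, 2)
  run T4 (needs (4, 3, 2), free (4, 3, 2)); after release of (1, 2, 2) the pool is (5, 5, 4)
  run T7 (needs (4, 5, 1), free (5, 5, 4)); after release of (3, 0, 1) the pool is (8, 5, 5)


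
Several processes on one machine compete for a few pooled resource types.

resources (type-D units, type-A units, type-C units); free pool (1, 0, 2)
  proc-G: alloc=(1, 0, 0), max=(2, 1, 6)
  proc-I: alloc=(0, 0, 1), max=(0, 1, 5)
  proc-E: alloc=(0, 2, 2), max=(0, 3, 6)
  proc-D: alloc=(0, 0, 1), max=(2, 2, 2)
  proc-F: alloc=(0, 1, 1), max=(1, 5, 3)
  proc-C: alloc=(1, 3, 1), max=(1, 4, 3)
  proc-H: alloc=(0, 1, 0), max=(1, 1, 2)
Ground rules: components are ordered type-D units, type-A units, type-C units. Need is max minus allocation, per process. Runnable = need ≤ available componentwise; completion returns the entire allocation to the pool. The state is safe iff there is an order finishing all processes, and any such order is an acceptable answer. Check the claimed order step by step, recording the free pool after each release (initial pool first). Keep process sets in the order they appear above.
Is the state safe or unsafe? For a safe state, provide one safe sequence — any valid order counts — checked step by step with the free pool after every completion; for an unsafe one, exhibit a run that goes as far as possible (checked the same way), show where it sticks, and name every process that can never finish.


SAFE. One safe sequence: proc-H, proc-C, proc-D, proc-E, proc-I, proc-F, proc-G.
Key observation: reading the order forward, proc-H is the first process whose need (1, 0, 2) meets the free pool (1, 0, 2) exactly on a resource it requests.
Verifying each step:
  pool = (1, 0, 2)
  run proc-H (needs (1, 0, 2), free (1, 0, 2)); after release of (0, 1, 0) the pool is (1, 1, 2)
  run proc-C (needs (0, 1, 2), free (1, 1, 2)); after release of (1, 3, 1) the pool is (2, 4, 3)
  run proc-D (needs (2, 2, 1), free (2, 4, 3)); after release of (0, 0, 1) the pool is (2, 4, 4)
  run proc-E (needs (0, 1, 4), free (2, 4, 4)); after release of (0, 2, 2) the pool is (2, 6, 6)
  run proc-I (needs (0, 1, 4), free (2, 6, 6)); after release of (0, 0, 1) the pool is (2, 6, 7)
  run proc-F (needs (1, 4, 2), free (2, 6, 7)); after release of (0, 1, 1) the pool is (2, 7, 8)
  run proc-G (needs (1, 1, 6), free (2, 7, 8)); after release of (1, 0, 0) the pool is (3, 7, 8)


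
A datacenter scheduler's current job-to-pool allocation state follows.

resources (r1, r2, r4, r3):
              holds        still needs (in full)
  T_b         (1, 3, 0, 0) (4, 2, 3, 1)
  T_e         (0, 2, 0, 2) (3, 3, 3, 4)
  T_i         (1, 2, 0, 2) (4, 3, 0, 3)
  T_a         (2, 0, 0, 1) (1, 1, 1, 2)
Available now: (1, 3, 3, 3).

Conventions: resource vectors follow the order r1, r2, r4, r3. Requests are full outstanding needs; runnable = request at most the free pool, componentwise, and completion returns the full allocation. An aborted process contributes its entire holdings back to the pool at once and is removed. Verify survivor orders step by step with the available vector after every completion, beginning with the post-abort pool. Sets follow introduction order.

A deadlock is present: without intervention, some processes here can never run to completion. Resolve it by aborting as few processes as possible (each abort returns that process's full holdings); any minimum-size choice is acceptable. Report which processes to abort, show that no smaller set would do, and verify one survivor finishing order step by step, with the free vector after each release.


Abort T_b.
Key observation: no ordering could ever have run T_i before the abort of T_b; with (1, 3, 0, 0) back in the pool it fits at step 2.
No smaller set exists: with zero aborts the deadlock remains.
The survivors complete as T_a, T_i, T_e. Verifying each step (starting from the post-abort pool):
  pool = (2, 6, 3, 3)
  T_a: need (1, 1, 1, 2) fits (2, 6, 3, 3); releases (2, 0, 0, 1), pool now (4, 6, 3, 4)
  T_i: need (4, 3, 0, 3) fits (4, 6, 3, 4); releases (1, 2, 0, 2), pool now (5, 8, 3, 6)
  T_e: need (3, 3, 3, 4) fits (5, 8, 3, 6); releases (0, 2, 0, 2), pool now (5, 10, 3, 8)


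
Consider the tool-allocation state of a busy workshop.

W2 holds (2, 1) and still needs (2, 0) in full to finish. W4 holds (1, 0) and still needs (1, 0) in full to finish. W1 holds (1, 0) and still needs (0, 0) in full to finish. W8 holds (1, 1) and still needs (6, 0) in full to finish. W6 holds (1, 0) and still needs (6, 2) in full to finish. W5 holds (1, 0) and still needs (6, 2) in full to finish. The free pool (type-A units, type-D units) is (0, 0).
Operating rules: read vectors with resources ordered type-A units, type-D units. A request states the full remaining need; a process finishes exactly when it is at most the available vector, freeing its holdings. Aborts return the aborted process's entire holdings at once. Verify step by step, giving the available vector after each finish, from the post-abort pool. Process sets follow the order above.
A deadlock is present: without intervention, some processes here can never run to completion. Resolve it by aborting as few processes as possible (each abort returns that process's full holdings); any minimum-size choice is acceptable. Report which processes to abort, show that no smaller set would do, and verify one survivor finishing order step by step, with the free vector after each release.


Abort W8 and W6.
Key observation: W5 had no path to completion before; after the abort of W8 and W6 ((2, 1) returned), step 4 is where it fits.
No one abort is enough; case by case: W2 alone leaves W8 blocked (short on type-A units); W4 alone leaves W8 blocked (short on type-A units); W1 alone leaves W8 blocked (short on type-A units); W8 alone leaves W6 blocked (short on type-A units); W6 alone leaves W8 blocked (short on type-A units); W5 alone leaves W8 blocked (short on type-A units).
Survivors finish in the order: W1, W4, W2, W5. Step-by-step check (pool after the aborts first):
  pool = (2, 1)
  W1: need (0, 0) fits (2, 1); releases (1, 0), pool now (3, 1)
  W4: need (1, 0) fits (3, 1); releases (1, 0), pool now (4, 1)
  W2: need (2, 0) fits (4, 1); releases (2, 1), pool now (6, 2)
  W5: need (6, 2) fits (6, 2); releases (1, 0), pool now (7, 2)


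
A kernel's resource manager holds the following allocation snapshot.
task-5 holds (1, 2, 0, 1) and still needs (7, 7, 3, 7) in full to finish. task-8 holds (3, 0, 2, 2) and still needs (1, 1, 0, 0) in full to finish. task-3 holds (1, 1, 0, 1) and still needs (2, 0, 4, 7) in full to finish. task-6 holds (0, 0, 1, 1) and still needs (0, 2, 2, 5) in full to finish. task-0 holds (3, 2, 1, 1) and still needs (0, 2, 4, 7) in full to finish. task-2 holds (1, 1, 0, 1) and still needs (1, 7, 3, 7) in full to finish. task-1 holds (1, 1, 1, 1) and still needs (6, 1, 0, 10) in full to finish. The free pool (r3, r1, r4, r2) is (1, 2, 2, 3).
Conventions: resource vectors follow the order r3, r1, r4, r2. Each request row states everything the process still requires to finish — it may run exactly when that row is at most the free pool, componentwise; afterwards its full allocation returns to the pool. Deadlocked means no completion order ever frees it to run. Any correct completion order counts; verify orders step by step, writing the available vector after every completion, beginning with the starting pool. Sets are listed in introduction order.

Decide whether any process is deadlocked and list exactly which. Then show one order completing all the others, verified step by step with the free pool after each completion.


The deadlocked set is task-5, task-3, task-0, task-2 and task-1.
Key observation: task-8, task-6 can finish, but then (4, 2, 5, 6) is all there is, and the blocked group's r2 demands exceed it.
The rest can finish in the order task-8, task-6. Check, step by step:
  pool = (1, 2, 2, 3)
  task-8: need (1, 1, 0, 0) fits (1, 2, 2, 3); releases (3, 0, 2, 2), pool now (4, 2, 4, 5)
  task-6: need (0, 2, 2, 5) fits (4, 2, 4, 5); releases (0, 0, 1, 1), pool now (4, 2, 5, 6)
The stuck group stays short no matter what:
  task-5 cannot run: need (7, 7, 3, 7) vs free (4, 2, 5, 6) (insufficient r3, r1 and r2)
  task-3 cannot run: need (2, 0, 4, 7) vs free (4, 2, 5, 6) (insufficient r2)
  task-0 cannot run: need (0, 2, 4, 7) vs free (4, 2, 5, 6) (insufficient r2)
  task-2 cannot run: need (1, 7, 3, 7) vs free (4, 2, 5, 6) (insufficient r1 and r2)
  task-1 cannot run: need (6, 1, 0, 10) vs free (4, 2, 5, 6) (insufficient r3 and r2)


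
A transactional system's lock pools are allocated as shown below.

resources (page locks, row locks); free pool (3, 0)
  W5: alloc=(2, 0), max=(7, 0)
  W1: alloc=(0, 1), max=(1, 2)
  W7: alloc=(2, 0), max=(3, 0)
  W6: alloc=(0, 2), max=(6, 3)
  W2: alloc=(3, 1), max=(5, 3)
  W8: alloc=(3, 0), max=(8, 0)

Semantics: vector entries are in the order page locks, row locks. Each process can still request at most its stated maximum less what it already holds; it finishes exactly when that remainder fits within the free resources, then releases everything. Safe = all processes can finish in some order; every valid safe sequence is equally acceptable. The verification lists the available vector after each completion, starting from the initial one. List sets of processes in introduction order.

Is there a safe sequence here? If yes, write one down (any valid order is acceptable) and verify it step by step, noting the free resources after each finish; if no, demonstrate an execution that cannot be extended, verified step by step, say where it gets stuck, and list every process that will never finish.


The state is UNSAFE.
Key observation: W7, W8, W5 can finish, but then (10, 0) is all there is, and the blocked group's row locks demands exceed it.
The run W7, W8, W5 cannot be extended any further. Verifying each step:
  pool = (3, 0)
  W7 needs (1, 0) <= (3, 0) -> finishes; pool += (2, 0) = (5, 0)
  W8 needs (5, 0) <= (5, 0) -> finishes; pool += (3, 0) = (8, 0)
  W5 needs (5, 0) <= (8, 0) -> finishes; pool += (2, 0) = (10, 0)
  W1 cannot run: need (1, 1) vs free (10, 0) (insufficient row locks)
  W6 cannot run: need (6, 1) vs free (10, 0) (insufficient row locks)
  W2 cannot run: need (2, 2) vs free (10, 0) (insufficient row locks)
Processes that can never finish: W1, W6 and W2.


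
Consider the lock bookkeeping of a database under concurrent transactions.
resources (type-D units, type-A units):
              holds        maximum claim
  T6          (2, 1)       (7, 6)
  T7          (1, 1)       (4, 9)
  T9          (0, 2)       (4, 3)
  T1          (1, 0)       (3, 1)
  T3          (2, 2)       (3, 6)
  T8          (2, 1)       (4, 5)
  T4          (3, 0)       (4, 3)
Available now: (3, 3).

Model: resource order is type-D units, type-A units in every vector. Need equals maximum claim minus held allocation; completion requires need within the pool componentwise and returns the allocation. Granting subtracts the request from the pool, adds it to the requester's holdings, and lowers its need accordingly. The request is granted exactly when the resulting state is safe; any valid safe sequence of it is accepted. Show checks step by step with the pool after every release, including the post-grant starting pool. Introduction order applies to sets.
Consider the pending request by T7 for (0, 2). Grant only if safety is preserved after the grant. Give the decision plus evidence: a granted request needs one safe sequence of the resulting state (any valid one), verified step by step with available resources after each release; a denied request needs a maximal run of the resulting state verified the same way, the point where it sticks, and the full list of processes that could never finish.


DENY — the pretend-granted state is unsafe.
Key observation: no order helps: past T1, T9, T4, the free pool tops out at (7, 3), below what each blocked process needs in type-A units.
Pretend the grant happened; the run T1, T9, T4 goes as far as possible. Walking it through:
  pool = (3, 1)
  run T1 (needs (2, 1), free (3, 1)); after release of (1, 0) the pool is (4, 1)
  run T9 (needs (4, 1), free (4, 1)); after release of (0, 2) the pool is (4, 3)
  run T4 (needs (1, 3), free (4, 3)); after release of (3, 0) the pool is (7, 3)
  blocked: T6 wants (5, 5), pool (7, 3) — not enough type-A units
  blocked: T7 wants (3, 6), pool (7, 3) — not enough type-A units
  blocked: T3 wants (1, 4), pool (7, 3) — not enough type-A units
  blocked: T8 wants (2, 4), pool (7, 3) — not enough type-A units
Post-grant, the permanently blocked set is T6, T7, T3 and T8.


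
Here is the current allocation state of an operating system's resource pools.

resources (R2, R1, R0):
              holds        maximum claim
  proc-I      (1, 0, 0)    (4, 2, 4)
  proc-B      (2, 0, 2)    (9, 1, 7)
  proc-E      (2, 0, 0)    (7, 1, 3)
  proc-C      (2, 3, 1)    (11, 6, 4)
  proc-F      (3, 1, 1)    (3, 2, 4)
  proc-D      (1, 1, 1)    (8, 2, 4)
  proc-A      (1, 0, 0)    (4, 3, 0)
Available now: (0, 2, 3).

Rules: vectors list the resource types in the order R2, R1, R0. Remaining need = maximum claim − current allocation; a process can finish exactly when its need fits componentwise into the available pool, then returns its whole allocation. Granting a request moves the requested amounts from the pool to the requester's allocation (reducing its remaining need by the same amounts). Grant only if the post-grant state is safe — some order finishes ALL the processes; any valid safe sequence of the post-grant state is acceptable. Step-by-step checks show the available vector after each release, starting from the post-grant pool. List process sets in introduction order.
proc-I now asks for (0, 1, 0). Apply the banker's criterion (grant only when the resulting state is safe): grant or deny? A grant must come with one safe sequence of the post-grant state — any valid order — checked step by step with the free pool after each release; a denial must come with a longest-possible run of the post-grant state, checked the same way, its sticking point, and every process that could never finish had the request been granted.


GRANT: granting preserves safety; a valid post-grant sequence is proc-F, proc-I, proc-A, proc-E, proc-D, proc-B, proc-C.
Key observation: after the grant the pool drops to (0, 1, 3), which still lets proc-F finish first and unwind the rest.
Check on the post-grant state, step by step:
  pool = (0, 1, 3)
  proc-F: need (0, 1, 3) fits (0, 1, 3); releases (3, 1, 1), pool now (3, 2, 4)
  proc-I: need (3, 1, 4) fits (3, 2, 4); releases (1, 1, 0), pool now (4, 3, 4)
  proc-A: need (3, 3, 0) fits (4, 3, 4); releases (1, 0, 0), pool now (5, 3, 4)
  proc-E: need (5, 1, 3) fits (5, 3, 4); releases (2, 0, 0), pool now (7, 3, 4)
  proc-D: need (7, 1, 3) fits (7, 3, 4); releases (1, 1, 1), pool now (8, 4, 5)
  proc-B: need (7, 1, 5) fits (8, 4, 5); releases (2, 0, 2), pool now (10, 4, 7)
  proc-C: need (9, 3, 3) fits (10, 4, 7); releases (2, 3, 1), pool now (12, 7, 8)


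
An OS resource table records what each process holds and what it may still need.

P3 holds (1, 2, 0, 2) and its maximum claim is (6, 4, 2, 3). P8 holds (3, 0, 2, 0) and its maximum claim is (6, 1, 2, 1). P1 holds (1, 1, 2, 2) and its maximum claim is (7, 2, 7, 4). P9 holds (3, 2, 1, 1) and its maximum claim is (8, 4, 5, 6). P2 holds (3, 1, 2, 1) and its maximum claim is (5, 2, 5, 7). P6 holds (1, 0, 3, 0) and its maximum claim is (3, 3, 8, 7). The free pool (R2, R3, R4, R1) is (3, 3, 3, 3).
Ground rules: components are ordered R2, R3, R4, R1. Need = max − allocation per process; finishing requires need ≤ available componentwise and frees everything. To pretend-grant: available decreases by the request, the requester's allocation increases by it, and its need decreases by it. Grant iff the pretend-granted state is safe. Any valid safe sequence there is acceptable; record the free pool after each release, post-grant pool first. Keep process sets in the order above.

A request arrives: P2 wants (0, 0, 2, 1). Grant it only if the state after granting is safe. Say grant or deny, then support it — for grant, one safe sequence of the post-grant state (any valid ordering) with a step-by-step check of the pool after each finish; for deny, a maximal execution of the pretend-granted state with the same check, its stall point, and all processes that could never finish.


DENY — the pretend-granted state is unsafe.
Key observation: after P8, P3 the pool peaks at (7, 5, 3, 4), and each blocked process is short somewhere: P1 on R4; P9 on R4, R1; P2 on R1; P6 on R4, R1.
Pretend the grant happened; the run P8, P3 goes as far as possible. Step-by-step check:
  pool = (3, 3, 1, 2)
  P8 needs (3, 1, 0, 1) <= (3, 3, 1, 2) -> finishes; pool += (3, 0, 2, 0) = (6, 3, 3, 2)
  P3 needs (5, 2, 2, 1) <= (6, 3, 3, 2) -> finishes; pool += (1, 2, 0, 2) = (7, 5, 3, 4)
  P1 still needs (6, 1, 5, 2) but only (7, 5, 3, 4) is free — short on R4
  P9 still needs (5, 2, 4, 5) but only (7, 5, 3, 4) is free — short on R4 and R1
  P2 still needs (2, 1, 1, 5) but only (7, 5, 3, 4) is free — short on R1
  P6 still needs (2, 3, 5, 7) but only (7, 5, 3, 4) is free — short on R4 and R1
Processes that could never finish after the grant: P1, P9, P2 and P6.


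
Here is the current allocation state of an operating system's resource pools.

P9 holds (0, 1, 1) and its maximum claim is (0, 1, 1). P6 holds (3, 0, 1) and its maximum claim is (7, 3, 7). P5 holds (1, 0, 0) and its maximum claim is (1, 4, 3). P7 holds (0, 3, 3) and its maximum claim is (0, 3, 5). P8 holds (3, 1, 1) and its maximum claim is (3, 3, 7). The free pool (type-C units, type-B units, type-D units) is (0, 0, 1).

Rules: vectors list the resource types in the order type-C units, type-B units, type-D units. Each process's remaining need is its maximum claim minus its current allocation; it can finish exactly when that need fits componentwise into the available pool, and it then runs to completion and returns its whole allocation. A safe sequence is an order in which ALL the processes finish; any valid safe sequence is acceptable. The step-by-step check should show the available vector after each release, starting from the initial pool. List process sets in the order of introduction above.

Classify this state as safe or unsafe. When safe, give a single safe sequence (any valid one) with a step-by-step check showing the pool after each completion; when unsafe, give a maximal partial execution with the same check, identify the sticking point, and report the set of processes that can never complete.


The state is UNSAFE.
Key observation: the wall is type-D units: completing P9, P7, P5 brings the pool only to (1, 4, 5), and all the rest need more.
Going as far as possible: P9, P7, P5; after that, nothing fits. Check, step by step:
  pool = (0, 0, 1)
  P9 needs (0, 0, 0) <= (0, 0, 1) -> finishes; pool += (0, 1, 1) = (0, 1, 2)
  P7 needs (0, 0, 2) <= (0, 1, 2) -> finishes; pool += (0, 3, 3) = (0, 4, 5)
  P5 needs (0, 4, 3) <= (0, 4, 5) -> finishes; pool += (1, 0, 0) = (1, 4, 5)
  P6 still needs (4, 3, 6) but only (1, 4, 5) is free — short on type-C units and type-D units
  P8 still needs (0, 2, 6) but only (1, 4, 5) is free — short on type-D units
Never able to finish: P6 and P8.


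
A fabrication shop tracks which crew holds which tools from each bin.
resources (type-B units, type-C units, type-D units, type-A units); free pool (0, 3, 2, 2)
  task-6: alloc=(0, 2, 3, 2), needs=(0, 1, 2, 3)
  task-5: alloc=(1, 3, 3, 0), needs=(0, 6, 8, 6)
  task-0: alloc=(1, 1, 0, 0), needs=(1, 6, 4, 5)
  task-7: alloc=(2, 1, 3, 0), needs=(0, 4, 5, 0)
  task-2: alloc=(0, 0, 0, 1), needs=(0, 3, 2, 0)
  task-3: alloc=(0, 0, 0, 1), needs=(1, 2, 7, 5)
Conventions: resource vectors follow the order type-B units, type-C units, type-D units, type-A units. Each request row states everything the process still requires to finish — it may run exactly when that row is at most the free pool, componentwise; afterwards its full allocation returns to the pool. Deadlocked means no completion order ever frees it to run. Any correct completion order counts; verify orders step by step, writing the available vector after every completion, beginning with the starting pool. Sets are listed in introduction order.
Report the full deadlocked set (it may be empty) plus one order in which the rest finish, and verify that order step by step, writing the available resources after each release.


The deadlocked set is empty.
Key observation: the pool covers task-2 at once, and every later process fits after earlier releases.
One completion order for the rest: task-2, task-6, task-7, task-0, task-3, task-5. Verifying each step:
  pool = (0, 3, 2, 2)
  run task-2 (needs (0, 3, 2, 0), free (0, 3, 2, 2)); after release of (0, 0, 0, 1) the pool is (0, 3, 2, 3)
  run task-6 (needs (0, 1, 2, 3), free (0, 3, 2, 3)); after release of (0, 2, 3, 2) the pool is (0, 5, 5, 5)
  run task-7 (needs (0, 4, 5, 0), free (0, 5, 5, 5)); after release of (2, 1, 3, 0) the pool is (2, 6, 8, 5)
  run task-0 (needs (1, 6, 4, 5), free (2, 6, 8, 5)); after release of (1, 1, 0, 0) the pool is (3, 7, 8, 5)
  run task-3 (needs (1, 2, 7, 5), free (3, 7, 8, 5)); after release of (0, 0, 0, 1) the pool is (3, 7, 8, 6)
  run task-5 (needs (0, 6, 8, 6), free (3, 7, 8, 6)); after release of (1, 3, 3, 0) the pool is (4, 10, 11, 6)


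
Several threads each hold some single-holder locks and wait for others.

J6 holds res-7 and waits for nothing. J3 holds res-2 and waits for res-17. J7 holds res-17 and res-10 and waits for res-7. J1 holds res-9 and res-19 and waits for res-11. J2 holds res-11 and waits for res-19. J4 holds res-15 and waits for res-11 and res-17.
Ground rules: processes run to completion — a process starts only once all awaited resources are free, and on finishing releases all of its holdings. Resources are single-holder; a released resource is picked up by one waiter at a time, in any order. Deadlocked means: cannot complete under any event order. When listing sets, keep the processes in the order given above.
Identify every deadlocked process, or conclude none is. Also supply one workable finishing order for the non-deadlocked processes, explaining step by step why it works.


Deadlocked set: J1, J2 and J4.
Key observation: along J1 -> J2 -> J1, each member waits on what the next one holds — a deadlock; J4 waits into the deadlock from upstream.
The rest can finish in the order J6, J7, J3.
Check, step by step:
  run J6 (it waits on nothing); releases res-7
  J7 waits on res-7 — all released -> runs and releases res-17 and res-10
  J3 waits on res-17 — all released -> runs and releases res-2


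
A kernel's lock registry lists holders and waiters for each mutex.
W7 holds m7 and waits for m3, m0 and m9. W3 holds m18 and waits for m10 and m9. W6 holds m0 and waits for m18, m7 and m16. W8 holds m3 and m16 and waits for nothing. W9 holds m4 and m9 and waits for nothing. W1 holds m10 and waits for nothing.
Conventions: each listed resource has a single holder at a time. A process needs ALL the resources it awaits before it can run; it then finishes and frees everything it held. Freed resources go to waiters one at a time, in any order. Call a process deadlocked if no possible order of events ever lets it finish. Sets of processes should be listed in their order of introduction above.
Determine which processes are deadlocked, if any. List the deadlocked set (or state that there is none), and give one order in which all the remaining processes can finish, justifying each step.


Deadlocked set: W7 and W6.
Key observation: along W7 -> W6 -> W7, each member waits on what the next one holds — a deadlock; no other process is dragged down with it.
The rest can finish in the order W1, W9, W3, W8.
Step-by-step check:
  W1: no waits; runs immediately, freeing m10
  W9: no waits; runs immediately, freeing m4 and m9
  W3: everything it awaited (m10 and m9) is free; runs, freeing m18
  W8: no waits; runs immediately, freeing m3 and m16


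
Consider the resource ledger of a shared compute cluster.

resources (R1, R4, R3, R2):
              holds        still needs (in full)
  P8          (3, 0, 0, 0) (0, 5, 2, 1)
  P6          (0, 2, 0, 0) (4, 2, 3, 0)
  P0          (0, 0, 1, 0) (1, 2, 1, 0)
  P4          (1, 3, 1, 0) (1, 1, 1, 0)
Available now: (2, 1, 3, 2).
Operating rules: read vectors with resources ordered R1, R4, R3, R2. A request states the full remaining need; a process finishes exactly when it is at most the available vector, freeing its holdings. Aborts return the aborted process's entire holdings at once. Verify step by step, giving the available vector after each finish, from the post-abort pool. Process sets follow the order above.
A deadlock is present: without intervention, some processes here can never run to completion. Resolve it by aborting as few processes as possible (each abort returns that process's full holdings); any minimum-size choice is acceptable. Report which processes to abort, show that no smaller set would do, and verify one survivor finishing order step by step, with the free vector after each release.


Abort P6.
Key observation: the returned (0, 2, 0, 0) from P6 is what brings P8 — unrunnable before, under any order — into play at step 3.
Why nothing smaller works: aborting no one leaves the state deadlocked as given.
One survivor order: P0, P4, P8. Verifying each step (post-abort pool first):
  pool = (2, 3, 3, 2)
  run P0 (needs (1, 2, 1, 0), free (2, 3, 3, 2)); after release of (0, 0, 1, 0) the pool is (2, 3, 4, 2)
  run P4 (needs (1, 1, 1, 0), free (2, 3, 4, 2)); after release of (1, 3, 1, 0) the pool is (3, 6, 5, 2)
  run P8 (needs (0, 5, 2, 1), free (3, 6, 5, 2)); after release of (3, 0, 0, 0) the pool is (6, 6, 5, 2)


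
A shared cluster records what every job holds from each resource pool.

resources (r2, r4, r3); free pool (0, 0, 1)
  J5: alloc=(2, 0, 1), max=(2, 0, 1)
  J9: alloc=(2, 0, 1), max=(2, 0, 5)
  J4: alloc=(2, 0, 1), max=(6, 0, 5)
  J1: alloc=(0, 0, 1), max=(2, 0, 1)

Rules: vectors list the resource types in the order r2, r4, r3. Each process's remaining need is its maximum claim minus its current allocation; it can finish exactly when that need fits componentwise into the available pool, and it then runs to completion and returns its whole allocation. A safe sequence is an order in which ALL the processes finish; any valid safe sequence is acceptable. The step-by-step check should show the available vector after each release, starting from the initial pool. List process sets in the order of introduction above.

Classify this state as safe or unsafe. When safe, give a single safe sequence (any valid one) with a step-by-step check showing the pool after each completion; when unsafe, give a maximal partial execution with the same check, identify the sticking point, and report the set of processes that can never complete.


UNSAFE.
Key observation: the pool after J5, J1 is (2, 0, 3); every surviving request exceeds it in r3, so progress ends there.
The run J5, J1 cannot be extended any further. Walking it through:
  pool = (0, 0, 1)
  run J5 (needs (0, 0, 0), free (0, 0, 1)); after release of (2, 0, 1) the pool is (2, 0, 2)
  run J1 (needs (2, 0, 0), free (2, 0, 2)); after release of (0, 0, 1) the pool is (2, 0, 3)
  J9 still needs (0, 0, 4) but only (2, 0, 3) is free — short on r3
  J4 still needs (4, 0, 4) but only (2, 0, 3) is free — short on r2 and r3
Processes that can never finish: J9 and J4.


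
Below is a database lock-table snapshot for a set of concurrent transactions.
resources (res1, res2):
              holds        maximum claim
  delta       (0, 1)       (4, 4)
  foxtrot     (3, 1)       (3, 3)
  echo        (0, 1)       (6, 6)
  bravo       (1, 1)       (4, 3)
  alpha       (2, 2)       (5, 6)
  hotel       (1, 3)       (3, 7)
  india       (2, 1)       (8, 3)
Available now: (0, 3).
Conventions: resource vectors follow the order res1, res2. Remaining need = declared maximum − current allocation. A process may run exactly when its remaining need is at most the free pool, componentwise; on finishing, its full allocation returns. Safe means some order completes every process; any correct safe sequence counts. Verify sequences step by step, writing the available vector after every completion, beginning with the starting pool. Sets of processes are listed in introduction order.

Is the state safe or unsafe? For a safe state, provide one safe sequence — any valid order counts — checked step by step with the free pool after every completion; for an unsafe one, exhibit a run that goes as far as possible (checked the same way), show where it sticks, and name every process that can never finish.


The state is SAFE; one workable sequence: foxtrot, hotel, alpha, india, delta, bravo, echo.
Key observation: the order's first zero-slack moment is hotel ((2, 4) needed, (3, 4) free — a requested resource with nothing to spare).
Step-by-step check:
  pool = (0, 3)
  foxtrot needs (0, 2) <= (0, 3) -> finishes; pool += (3, 1) = (3, 4)
  hotel needs (2, 4) <= (3, 4) -> finishes; pool += (1, 3) = (4, 7)
  alpha needs (3, 4) <= (4, 7) -> finishes; pool += (2, 2) = (6, 9)
  india needs (6, 2) <= (6, 9) -> finishes; pool += (2, 1) = (8, 10)
  delta needs (4, 3) <= (8, 10) -> finishes; pool += (0, 1) = (8, 11)
  bravo needs (3, 2) <= (8, 11) -> finishes; pool += (1, 1) = (9, 12)
  echo needs (6, 5) <= (9, 12) -> finishes; pool += (0, 1) = (9, 13)


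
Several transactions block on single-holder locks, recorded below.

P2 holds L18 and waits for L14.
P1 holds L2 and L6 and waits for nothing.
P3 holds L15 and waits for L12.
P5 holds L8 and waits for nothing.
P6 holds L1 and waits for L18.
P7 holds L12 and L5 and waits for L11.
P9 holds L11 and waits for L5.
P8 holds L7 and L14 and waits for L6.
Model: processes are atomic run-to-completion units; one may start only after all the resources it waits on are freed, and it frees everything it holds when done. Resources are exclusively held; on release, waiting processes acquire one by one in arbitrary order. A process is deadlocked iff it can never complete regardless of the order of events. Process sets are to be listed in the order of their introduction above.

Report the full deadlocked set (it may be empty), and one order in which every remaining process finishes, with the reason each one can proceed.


Deadlocked set: P3, P7 and P9.
Key observation: P7 -> P9 -> P7 is a circular wait — nothing in it can go first; P3 waits into the deadlock from upstream.
One completion order for the rest: P5, P1, P8, P2, P6.
Verifying each step:
  P5 waits on nothing -> runs at once and releases L8
  P1 waits on nothing -> runs at once and releases L2 and L6
  run P8 (all its waits — L6 — are resolved); releases L7 and L14
  run P2 (all its waits — L14 — are resolved); releases L18
  run P6 (all its waits — L18 — are resolved); releases L1


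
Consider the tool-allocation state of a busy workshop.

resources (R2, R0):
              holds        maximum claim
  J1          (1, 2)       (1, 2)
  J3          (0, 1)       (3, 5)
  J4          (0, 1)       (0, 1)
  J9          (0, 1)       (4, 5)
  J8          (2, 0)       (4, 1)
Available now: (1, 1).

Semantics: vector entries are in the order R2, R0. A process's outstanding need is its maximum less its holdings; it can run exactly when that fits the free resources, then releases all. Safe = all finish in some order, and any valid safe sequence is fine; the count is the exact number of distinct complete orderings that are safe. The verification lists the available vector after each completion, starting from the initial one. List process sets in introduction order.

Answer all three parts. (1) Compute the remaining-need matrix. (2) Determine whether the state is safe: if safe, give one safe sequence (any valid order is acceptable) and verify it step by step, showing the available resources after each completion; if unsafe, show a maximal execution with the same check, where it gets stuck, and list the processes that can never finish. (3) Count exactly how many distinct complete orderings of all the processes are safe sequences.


(1) Remaining need (order R2, R0):
  J1: (0, 0)
  J3: (3, 4)
  J4: (0, 0)
  J9: (4, 4)
  J8: (2, 1)
(2) The state is SAFE; one workable sequence: J4, J1, J8, J3, J9.
Key observation: at J8 the run first touches a limit — (2, 1) against (2, 4), exact on a resource it actually requests.
Verifying each step:
  pool = (1, 1)
  J4 needs (0, 0) <= (1, 1) -> finishes; pool += (0, 1) = (1, 2)
  J1 needs (0, 0) <= (1, 2) -> finishes; pool += (1, 2) = (2, 4)
  J8 needs (2, 1) <= (2, 4) -> finishes; pool += (2, 0) = (4, 4)
  J3 needs (3, 4) <= (4, 4) -> finishes; pool += (0, 1) = (4, 5)
  J9 needs (4, 4) <= (4, 5) -> finishes; pool += (0, 1) = (4, 6)
(3) Precisely 6 of the possible complete orderings are safe sequences.
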